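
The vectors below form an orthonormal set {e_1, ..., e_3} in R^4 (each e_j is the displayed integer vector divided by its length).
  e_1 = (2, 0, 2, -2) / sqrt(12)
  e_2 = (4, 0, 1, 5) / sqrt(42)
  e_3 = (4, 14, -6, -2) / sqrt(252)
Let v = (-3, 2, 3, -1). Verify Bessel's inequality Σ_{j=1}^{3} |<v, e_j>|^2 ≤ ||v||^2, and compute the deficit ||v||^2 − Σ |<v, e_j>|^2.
Σ |<v, e_j>|^2 = 5; ||v||^2 = 23; deficit = 18

Write each e_j = u_j / sqrt(<u_j, u_j>) where u_j is the displayed integer vector. Then <v, e_j> = <v, u_j> / sqrt(<u_j, u_j>), so |<v, e_j>|^2 = <v, u_j>^2 / <u_j, u_j>.
Coefficients: <v, e_1> = 2/sqrt(12), <v, e_2> = -14/sqrt(42), <v, e_3> = 0/sqrt(252).
Square and sum: Σ |<v, e_j>|^2 = 5.
Compute ||v||^2 = v·v = 23.
Deficit = 23 − 5 = 18 ≥ 0, confirming Bessel's inequality. (The deficit equals ||v − Σ <v,e_j> e_j||^2, the squared distance from v to span{e_j}.)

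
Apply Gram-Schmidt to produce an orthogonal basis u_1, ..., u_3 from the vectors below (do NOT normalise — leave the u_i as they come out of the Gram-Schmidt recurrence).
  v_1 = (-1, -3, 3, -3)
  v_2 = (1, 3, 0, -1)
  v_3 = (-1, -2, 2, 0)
Orthogonal basis:
  u_1 = (-1, -3, 3, -3)
  u_2 = (3/4, 9/4, 3/4, -7/4)
  u_3 = (-60/259, 79/259, 236/259, 177/259)

Apply the Gram-Schmidt recurrence
  u_1 = v_1
  u_i = v_i − Σ_{j<i} ((v_i · u_j) / (u_j · u_j)) · u_j.

Step by step this gives:
  u_1 = (-1, -3, 3, -3)
  u_2 = (3/4, 9/4, 3/4, -7/4)
  u_3 = (-60/259, 79/259, 236/259, 177/259)

Orthogonality check:
  u_2 · u_1 = 0 (should be 0)
  u_3 · u_1 = 0 (should be 0)
  u_3 · u_2 = 0 (should be 0)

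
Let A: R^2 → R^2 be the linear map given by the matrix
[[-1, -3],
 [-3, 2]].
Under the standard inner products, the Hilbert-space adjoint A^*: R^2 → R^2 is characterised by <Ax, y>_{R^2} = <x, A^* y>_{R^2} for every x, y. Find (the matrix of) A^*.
A^* = A^T =
[[-1, -3],
 [-3, 2]]

For real matrices with standard dot products, the defining identity <Ax, y> = <x, A^* y> gives (Ax)^T y = x^T (A^*) y, i.e. x^T A^T y = x^T (A^*) y. Since this holds for all x, y, we must have A^* = A^T. Therefore
A^* =
[[-1, -3],
 [-3, 2]].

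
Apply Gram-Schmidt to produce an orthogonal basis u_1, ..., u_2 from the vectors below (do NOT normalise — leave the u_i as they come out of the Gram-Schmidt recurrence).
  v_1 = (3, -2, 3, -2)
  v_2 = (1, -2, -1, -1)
Orthogonal basis:
  u_1 = (3, -2, 3, -2)
  u_2 = (4/13, -20/13, -22/13, -7/13)

Apply the Gram-Schmidt recurrence
  u_1 = v_1
  u_i = v_i − Σ_{j<i} ((v_i · u_j) / (u_j · u_j)) · u_j.

Step by step this gives:
  u_1 = (3, -2, 3, -2)
  u_2 = (4/13, -20/13, -22/13, -7/13)

Orthogonality check:
  u_2 · u_1 = 0 (should be 0)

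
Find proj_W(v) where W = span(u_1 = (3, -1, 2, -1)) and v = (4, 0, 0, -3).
proj_W(v) = (3, -1, 2, -1)

Set up U = [u_1 | ... | u_1] ∈ R^(4×1). The projector onto W = col(U) is P = U (U^T U)^(-1) U^T.
Compute U^T U =
  [15],
and U^T v = (15).
Solve U^T U · c = U^T v for the coefficients: c = (1). The projection is proj_W(v) = U c.
Check: (v - proj_W(v)) · u_1 = 0  (should be 0).
Result: proj_W(v) = (3, -1, 2, -1).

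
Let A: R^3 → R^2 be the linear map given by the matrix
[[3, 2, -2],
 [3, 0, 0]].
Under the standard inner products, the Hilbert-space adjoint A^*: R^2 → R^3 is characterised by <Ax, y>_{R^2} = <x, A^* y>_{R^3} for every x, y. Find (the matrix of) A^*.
A^* = A^T =
[[3, 3],
 [2, 0],
 [-2, 0]]

For real matrices with standard dot products, the defining identity <Ax, y> = <x, A^* y> gives (Ax)^T y = x^T (A^*) y, i.e. x^T A^T y = x^T (A^*) y. Since this holds for all x, y, we must have A^* = A^T. Therefore
A^* =
[[3, 3],
 [2, 0],
 [-2, 0]].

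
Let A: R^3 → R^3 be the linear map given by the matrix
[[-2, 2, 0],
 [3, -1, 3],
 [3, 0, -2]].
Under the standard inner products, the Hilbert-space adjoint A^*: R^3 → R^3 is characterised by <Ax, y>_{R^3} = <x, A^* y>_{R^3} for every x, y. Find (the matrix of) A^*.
A^* = A^T =
[[-2, 3, 3],
 [2, -1, 0],
 [0, 3, -2]]

For real matrices with standard dot products, the defining identity <Ax, y> = <x, A^* y> gives (Ax)^T y = x^T (A^*) y, i.e. x^T A^T y = x^T (A^*) y. Since this holds for all x, y, we must have A^* = A^T. Therefore
A^* =
[[-2, 3, 3],
 [2, -1, 0],
 [0, 3, -2]].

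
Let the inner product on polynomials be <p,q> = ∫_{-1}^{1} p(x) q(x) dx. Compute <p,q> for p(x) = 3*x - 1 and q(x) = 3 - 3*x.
<p,q> = -12

Expand the product: p(x)·q(x) = -9*x^2 + 12*x - 3.
∫_{-1}^{1} of each monomial x^k gives [2/(k+1) if k even, 0 if k odd]. Integrating term-by-term (or equivalently evaluating the antiderivative F(x) = -3*x^3 + 6*x^2 - 3*x at the endpoints):
  F(1) − F(−1) = 0 − (12) = -12.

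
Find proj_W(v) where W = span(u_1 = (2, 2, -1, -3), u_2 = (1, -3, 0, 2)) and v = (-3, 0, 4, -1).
proj_W(v) = (-3, 23/19, 37/38, 31/38)

Set up U = [u_1 | ... | u_2] ∈ R^(4×2). The projector onto W = col(U) is P = U (U^T U)^(-1) U^T.
Compute U^T U =
  [18, -10]
  [-10, 14],
and U^T v = (-7, -5).
Solve U^T U · c = U^T v for the coefficients: c = (-37/38, -20/19). The projection is proj_W(v) = U c.
Check: (v - proj_W(v)) · u_1 = 0  (should be 0).
Check: (v - proj_W(v)) · u_2 = 0  (should be 0).
Result: proj_W(v) = (-3, 23/19, 37/38, 31/38).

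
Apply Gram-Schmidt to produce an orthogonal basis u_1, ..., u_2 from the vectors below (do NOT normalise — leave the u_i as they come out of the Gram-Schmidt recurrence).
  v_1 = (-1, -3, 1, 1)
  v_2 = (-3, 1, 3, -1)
Orthogonal basis:
  u_1 = (-1, -3, 1, 1)
  u_2 = (-17/6, 3/2, 17/6, -7/6)

Apply the Gram-Schmidt recurrence
  u_1 = v_1
  u_i = v_i − Σ_{j<i} ((v_i · u_j) / (u_j · u_j)) · u_j.

Step by step this gives:
  u_1 = (-1, -3, 1, 1)
  u_2 = (-17/6, 3/2, 17/6, -7/6)

Orthogonality check:
  u_2 · u_1 = 0 (should be 0)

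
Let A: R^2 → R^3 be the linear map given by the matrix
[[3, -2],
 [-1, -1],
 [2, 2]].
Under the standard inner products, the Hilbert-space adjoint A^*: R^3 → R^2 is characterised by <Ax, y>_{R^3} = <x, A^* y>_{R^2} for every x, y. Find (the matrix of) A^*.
A^* = A^T =
[[3, -1, 2],
 [-2, -1, 2]]

For real matrices with standard dot products, the defining identity <Ax, y> = <x, A^* y> gives (Ax)^T y = x^T (A^*) y, i.e. x^T A^T y = x^T (A^*) y. Since this holds for all x, y, we must have A^* = A^T. Therefore
A^* =
[[3, -1, 2],
 [-2, -1, 2]].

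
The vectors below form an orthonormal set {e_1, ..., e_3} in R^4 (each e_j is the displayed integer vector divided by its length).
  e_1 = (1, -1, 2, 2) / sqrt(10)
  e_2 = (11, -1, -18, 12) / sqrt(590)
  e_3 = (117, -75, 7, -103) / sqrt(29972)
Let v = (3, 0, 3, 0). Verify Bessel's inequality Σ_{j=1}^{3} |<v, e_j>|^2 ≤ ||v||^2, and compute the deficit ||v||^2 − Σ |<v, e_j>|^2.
Σ |<v, e_j>|^2 = 1710/127; ||v||^2 = 18; deficit = 576/127

Write each e_j = u_j / sqrt(<u_j, u_j>) where u_j is the displayed integer vector. Then <v, e_j> = <v, u_j> / sqrt(<u_j, u_j>), so |<v, e_j>|^2 = <v, u_j>^2 / <u_j, u_j>.
Coefficients: <v, e_1> = 9/sqrt(10), <v, e_2> = -21/sqrt(590), <v, e_3> = 372/sqrt(29972).
Square and sum: Σ |<v, e_j>|^2 = 1710/127.
Compute ||v||^2 = v·v = 18.
Deficit = 18 − 1710/127 = 576/127 ≥ 0, confirming Bessel's inequality. (The deficit equals ||v − Σ <v,e_j> e_j||^2, the squared distance from v to span{e_j}.)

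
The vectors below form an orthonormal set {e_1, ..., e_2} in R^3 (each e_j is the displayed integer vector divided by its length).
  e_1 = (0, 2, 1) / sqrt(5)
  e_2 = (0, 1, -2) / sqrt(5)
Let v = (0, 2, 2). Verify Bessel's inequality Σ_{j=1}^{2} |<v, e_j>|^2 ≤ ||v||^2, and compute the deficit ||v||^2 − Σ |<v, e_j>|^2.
Σ |<v, e_j>|^2 = 8; ||v||^2 = 8; deficit = 0

Write each e_j = u_j / sqrt(<u_j, u_j>) where u_j is the displayed integer vector. Then <v, e_j> = <v, u_j> / sqrt(<u_j, u_j>), so |<v, e_j>|^2 = <v, u_j>^2 / <u_j, u_j>.
Coefficients: <v, e_1> = 6/sqrt(5), <v, e_2> = -2/sqrt(5).
Square and sum: Σ |<v, e_j>|^2 = 8.
Compute ||v||^2 = v·v = 8.
Deficit = 8 − 8 = 0 ≥ 0, confirming Bessel's inequality. (The deficit equals ||v − Σ <v,e_j> e_j||^2, the squared distance from v to span{e_j}.)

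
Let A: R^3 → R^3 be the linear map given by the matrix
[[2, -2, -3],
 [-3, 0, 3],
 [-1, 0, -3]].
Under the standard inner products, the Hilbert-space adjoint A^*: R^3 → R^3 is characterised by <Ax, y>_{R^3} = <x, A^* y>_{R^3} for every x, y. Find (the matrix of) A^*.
A^* = A^T =
[[2, -3, -1],
 [-2, 0, 0],
 [-3, 3, -3]]

For real matrices with standard dot products, the defining identity <Ax, y> = <x, A^* y> gives (Ax)^T y = x^T (A^*) y, i.e. x^T A^T y = x^T (A^*) y. Since this holds for all x, y, we must have A^* = A^T. Therefore
A^* =
[[2, -3, -1],
 [-2, 0, 0],
 [-3, 3, -3]].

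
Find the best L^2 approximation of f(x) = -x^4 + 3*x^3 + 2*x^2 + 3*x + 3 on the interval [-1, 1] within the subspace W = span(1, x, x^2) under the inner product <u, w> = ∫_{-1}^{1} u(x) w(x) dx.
g(x) = 8*x^2/7 + 24*x/5 + 108/35

The best approximation g ∈ W is the orthogonal projection of f onto W. Writing g = a_0 + a_1 x + a_2 x^2, the coefficients solve the normal equations G · a = b where
  G_{ij} = <φ_i, φ_j> and b_i = <f, φ_i>, with φ_0 = 1, φ_1 = x, φ_2 = x^2.
G =
  [2, 0, 2/3]
  [0, 2/3, 0]
  [2/3, 0, 2/5],
b = (104/15, 16/5, 88/35).
Solving gives a_0 = 108/35, a_1 = 24/5, a_2 = 8/7, so
  g(x) = 8*x^2/7 + 24*x/5 + 108/35.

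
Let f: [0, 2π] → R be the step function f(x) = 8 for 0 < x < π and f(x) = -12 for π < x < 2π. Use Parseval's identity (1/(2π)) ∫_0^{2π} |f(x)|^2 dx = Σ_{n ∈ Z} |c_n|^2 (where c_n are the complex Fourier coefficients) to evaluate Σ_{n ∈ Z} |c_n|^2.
Σ |c_n|^2 = 104

Parseval equates the L^2 energy of f (normalised by 1/(2π)) with the ℓ^2 sum of its Fourier coefficients: (1/(2π)) ∫_0^{2π} |f|^2 = Σ |c_n|^2.
Compute the left side: (1/(2π)) [∫_0^π 8^2 dx + ∫_π^{2π} (-12)^2 dx] = (1/(2π)) · (64π + 144π) = (64 + 144)/2 = 104.
So Σ_{n ∈ Z} |c_n|^2 = 104.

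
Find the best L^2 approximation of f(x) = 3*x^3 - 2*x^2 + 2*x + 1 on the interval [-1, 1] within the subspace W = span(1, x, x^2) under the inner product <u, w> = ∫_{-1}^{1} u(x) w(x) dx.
g(x) = -2*x^2 + 19*x/5 + 1

The best approximation g ∈ W is the orthogonal projection of f onto W. Writing g = a_0 + a_1 x + a_2 x^2, the coefficients solve the normal equations G · a = b where
  G_{ij} = <φ_i, φ_j> and b_i = <f, φ_i>, with φ_0 = 1, φ_1 = x, φ_2 = x^2.
G =
  [2, 0, 2/3]
  [0, 2/3, 0]
  [2/3, 0, 2/5],
b = (2/3, 38/15, -2/15).
Solving gives a_0 = 1, a_1 = 19/5, a_2 = -2, so
  g(x) = -2*x^2 + 19*x/5 + 1.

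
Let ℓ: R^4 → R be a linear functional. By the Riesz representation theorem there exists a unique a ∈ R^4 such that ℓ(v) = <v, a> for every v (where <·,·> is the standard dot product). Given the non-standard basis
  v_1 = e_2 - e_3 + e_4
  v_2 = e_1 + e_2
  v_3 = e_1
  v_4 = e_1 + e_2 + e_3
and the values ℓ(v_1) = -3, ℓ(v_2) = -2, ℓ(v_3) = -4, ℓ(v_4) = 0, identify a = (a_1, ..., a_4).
a = (-4, 2, 2, -3)

Write a = (a_1, ..., a_4) in the standard basis. For each basis vector v_i, ℓ(v_i) = <v_i, a> is a linear equation in the a_j's. Collect the n equations into a matrix system V a = ℓ, where row i of V is v_i (expressed in the standard basis). Since V is invertible (lower-triangular with 1s on the diagonal, up to permutation), solve by back-substitution:
  V =
[[0, 1, -1, 1],
 [1, 1, 0, 0],
 [1, 0, 0, 0],
 [1, 1, 1, 0]]
  V a = (-3, -2, -4, 0)
Solving gives a = (-4, 2, 2, -3).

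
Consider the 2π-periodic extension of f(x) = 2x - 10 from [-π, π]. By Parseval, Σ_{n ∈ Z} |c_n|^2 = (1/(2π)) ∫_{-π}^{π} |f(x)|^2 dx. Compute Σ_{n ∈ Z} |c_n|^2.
Σ |c_n|^2 = 4π^2/3 + 100

Expand and integrate term by term over [-π, π]:
  ∫ (2x)^2 dx = 4·(2π^3/3); ∫ 2·2·(-10)·x dx = 0 (odd integrand); ∫ (-10)^2 dx = 100·2π.
So (1/(2π)) ∫_{-π}^{π} (2x - 10)^2 dx = 4π^2/3 + 100 = 4π^2/3 + 100.
Parseval ⇒ Σ |c_n|^2 = 4π^2/3 + 100.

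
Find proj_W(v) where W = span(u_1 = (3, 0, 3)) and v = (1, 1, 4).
proj_W(v) = (5/2, 0, 5/2)

Set up U = [u_1 | ... | u_1] ∈ R^(3×1). The projector onto W = col(U) is P = U (U^T U)^(-1) U^T.
Compute U^T U =
  [18],
and U^T v = (15).
Solve U^T U · c = U^T v for the coefficients: c = (5/6). The projection is proj_W(v) = U c.
Check: (v - proj_W(v)) · u_1 = 0  (should be 0).
Result: proj_W(v) = (5/2, 0, 5/2).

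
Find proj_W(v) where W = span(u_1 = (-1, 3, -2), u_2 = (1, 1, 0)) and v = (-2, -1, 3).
proj_W(v) = (-5/6, -13/6, 2/3)

Set up U = [u_1 | ... | u_2] ∈ R^(3×2). The projector onto W = col(U) is P = U (U^T U)^(-1) U^T.
Compute U^T U =
  [14, 2]
  [2, 2],
and U^T v = (-7, -3).
Solve U^T U · c = U^T v for the coefficients: c = (-1/3, -7/6). The projection is proj_W(v) = U c.
Check: (v - proj_W(v)) · u_1 = 0  (should be 0).
Check: (v - proj_W(v)) · u_2 = 0  (should be 0).
Result: proj_W(v) = (-5/6, -13/6, 2/3).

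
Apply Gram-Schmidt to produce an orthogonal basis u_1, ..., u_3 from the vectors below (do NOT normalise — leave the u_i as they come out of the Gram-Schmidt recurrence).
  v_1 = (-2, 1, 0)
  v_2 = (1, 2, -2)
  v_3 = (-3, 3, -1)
Orthogonal basis:
  u_1 = (-2, 1, 0)
  u_2 = (1, 2, -2)
  u_3 = (2/45, 4/45, 1/9)

Apply the Gram-Schmidt recurrence
  u_1 = v_1
  u_i = v_i − Σ_{j<i} ((v_i · u_j) / (u_j · u_j)) · u_j.

Step by step this gives:
  u_1 = (-2, 1, 0)
  u_2 = (1, 2, -2)
  u_3 = (2/45, 4/45, 1/9)

Orthogonality check:
  u_2 · u_1 = 0 (should be 0)
  u_3 · u_1 = 0 (should be 0)
  u_3 · u_2 = 0 (should be 0)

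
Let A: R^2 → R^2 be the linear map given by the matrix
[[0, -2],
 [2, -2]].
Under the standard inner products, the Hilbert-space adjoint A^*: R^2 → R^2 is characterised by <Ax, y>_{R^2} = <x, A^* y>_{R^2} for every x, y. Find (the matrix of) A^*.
A^* = A^T =
[[0, 2],
 [-2, -2]]

For real matrices with standard dot products, the defining identity <Ax, y> = <x, A^* y> gives (Ax)^T y = x^T (A^*) y, i.e. x^T A^T y = x^T (A^*) y. Since this holds for all x, y, we must have A^* = A^T. Therefore
A^* =
[[0, 2],
 [-2, -2]].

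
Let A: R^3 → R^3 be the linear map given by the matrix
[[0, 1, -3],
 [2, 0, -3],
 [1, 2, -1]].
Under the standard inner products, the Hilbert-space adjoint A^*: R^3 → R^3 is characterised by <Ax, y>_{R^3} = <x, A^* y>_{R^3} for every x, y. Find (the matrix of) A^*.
A^* = A^T =
[[0, 2, 1],
 [1, 0, 2],
 [-3, -3, -1]]

For real matrices with standard dot products, the defining identity <Ax, y> = <x, A^* y> gives (Ax)^T y = x^T (A^*) y, i.e. x^T A^T y = x^T (A^*) y. Since this holds for all x, y, we must have A^* = A^T. Therefore
A^* =
[[0, 2, 1],
 [1, 0, 2],
 [-3, -3, -1]].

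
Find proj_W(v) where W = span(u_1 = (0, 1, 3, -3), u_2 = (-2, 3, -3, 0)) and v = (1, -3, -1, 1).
proj_W(v) = (206/191, -432/191, -60/191, 369/191)

Set up U = [u_1 | ... | u_2] ∈ R^(4×2). The projector onto W = col(U) is P = U (U^T U)^(-1) U^T.
Compute U^T U =
  [19, -6]
  [-6, 22],
and U^T v = (-9, -8).
Solve U^T U · c = U^T v for the coefficients: c = (-123/191, -103/191). The projection is proj_W(v) = U c.
Check: (v - proj_W(v)) · u_1 = 0  (should be 0).
Check: (v - proj_W(v)) · u_2 = 0  (should be 0).
Result: proj_W(v) = (206/191, -432/191, -60/191, 369/191).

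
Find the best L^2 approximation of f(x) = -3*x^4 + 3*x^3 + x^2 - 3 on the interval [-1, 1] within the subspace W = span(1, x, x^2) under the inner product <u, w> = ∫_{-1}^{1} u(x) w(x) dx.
g(x) = -11*x^2/7 + 9*x/5 - 96/35

The best approximation g ∈ W is the orthogonal projection of f onto W. Writing g = a_0 + a_1 x + a_2 x^2, the coefficients solve the normal equations G · a = b where
  G_{ij} = <φ_i, φ_j> and b_i = <f, φ_i>, with φ_0 = 1, φ_1 = x, φ_2 = x^2.
G =
  [2, 0, 2/3]
  [0, 2/3, 0]
  [2/3, 0, 2/5],
b = (-98/15, 6/5, -86/35).
Solving gives a_0 = -96/35, a_1 = 9/5, a_2 = -11/7, so
  g(x) = -11*x^2/7 + 9*x/5 - 96/35.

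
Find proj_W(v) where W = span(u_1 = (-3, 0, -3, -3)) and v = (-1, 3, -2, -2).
proj_W(v) = (-5/3, 0, -5/3, -5/3)

Set up U = [u_1 | ... | u_1] ∈ R^(4×1). The projector onto W = col(U) is P = U (U^T U)^(-1) U^T.
Compute U^T U =
  [27],
and U^T v = (15).
Solve U^T U · c = U^T v for the coefficients: c = (5/9). The projection is proj_W(v) = U c.
Check: (v - proj_W(v)) · u_1 = 0  (should be 0).
Result: proj_W(v) = (-5/3, 0, -5/3, -5/3).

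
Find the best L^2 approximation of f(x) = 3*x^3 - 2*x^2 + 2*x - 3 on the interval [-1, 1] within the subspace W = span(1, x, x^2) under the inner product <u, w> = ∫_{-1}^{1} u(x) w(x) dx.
g(x) = -2*x^2 + 19*x/5 - 3

The best approximation g ∈ W is the orthogonal projection of f onto W. Writing g = a_0 + a_1 x + a_2 x^2, the coefficients solve the normal equations G · a = b where
  G_{ij} = <φ_i, φ_j> and b_i = <f, φ_i>, with φ_0 = 1, φ_1 = x, φ_2 = x^2.
G =
  [2, 0, 2/3]
  [0, 2/3, 0]
  [2/3, 0, 2/5],
b = (-22/3, 38/15, -14/5).
Solving gives a_0 = -3, a_1 = 19/5, a_2 = -2, so
  g(x) = -2*x^2 + 19*x/5 - 3.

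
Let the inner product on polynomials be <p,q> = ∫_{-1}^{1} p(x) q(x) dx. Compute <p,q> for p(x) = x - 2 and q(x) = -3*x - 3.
<p,q> = 10

Expand the product: p(x)·q(x) = -3*x^2 + 3*x + 6.
∫_{-1}^{1} of each monomial x^k gives [2/(k+1) if k even, 0 if k odd]. Integrating term-by-term (or equivalently evaluating the antiderivative F(x) = -x^3 + 3*x^2/2 + 6*x at the endpoints):
  F(1) − F(−1) = 13/2 − (-7/2) = 10.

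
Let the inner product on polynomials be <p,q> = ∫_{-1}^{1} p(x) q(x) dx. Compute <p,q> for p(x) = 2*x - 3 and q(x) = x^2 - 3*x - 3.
<p,q> = 12

Expand the product: p(x)·q(x) = 2*x^3 - 9*x^2 + 3*x + 9.
∫_{-1}^{1} of each monomial x^k gives [2/(k+1) if k even, 0 if k odd]. Integrating term-by-term (or equivalently evaluating the antiderivative F(x) = x^4/2 - 3*x^3 + 3*x^2/2 + 9*x at the endpoints):
  F(1) − F(−1) = 8 − (-4) = 12.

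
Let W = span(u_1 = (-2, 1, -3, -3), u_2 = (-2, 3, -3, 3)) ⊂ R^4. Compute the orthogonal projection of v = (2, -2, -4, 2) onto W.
proj_W(v) = (-32/83, 62/83, -48/83, 90/83)

Set up U = [u_1 | ... | u_2] ∈ R^(4×2). The projector onto W = col(U) is P = U (U^T U)^(-1) U^T.
Compute U^T U =
  [23, 7]
  [7, 31],
and U^T v = (0, 8).
Solve U^T U · c = U^T v for the coefficients: c = (-7/83, 23/83). The projection is proj_W(v) = U c.
Check: (v - proj_W(v)) · u_1 = 0  (should be 0).
Check: (v - proj_W(v)) · u_2 = 0  (should be 0).
Result: proj_W(v) = (-32/83, 62/83, -48/83, 90/83).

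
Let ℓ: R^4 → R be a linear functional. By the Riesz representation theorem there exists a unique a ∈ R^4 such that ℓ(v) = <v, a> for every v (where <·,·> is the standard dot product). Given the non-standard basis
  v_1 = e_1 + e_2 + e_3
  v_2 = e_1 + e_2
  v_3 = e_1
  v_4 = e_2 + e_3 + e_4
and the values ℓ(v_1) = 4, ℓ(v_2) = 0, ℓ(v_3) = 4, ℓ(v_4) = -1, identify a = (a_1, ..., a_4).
a = (4, -4, 4, -1)

Write a = (a_1, ..., a_4) in the standard basis. For each basis vector v_i, ℓ(v_i) = <v_i, a> is a linear equation in the a_j's. Collect the n equations into a matrix system V a = ℓ, where row i of V is v_i (expressed in the standard basis). Since V is invertible (lower-triangular with 1s on the diagonal, up to permutation), solve by back-substitution:
  V =
[[1, 1, 1, 0],
 [1, 1, 0, 0],
 [1, 0, 0, 0],
 [0, 1, 1, 1]]
  V a = (4, 0, 4, -1)
Solving gives a = (4, -4, 4, -1).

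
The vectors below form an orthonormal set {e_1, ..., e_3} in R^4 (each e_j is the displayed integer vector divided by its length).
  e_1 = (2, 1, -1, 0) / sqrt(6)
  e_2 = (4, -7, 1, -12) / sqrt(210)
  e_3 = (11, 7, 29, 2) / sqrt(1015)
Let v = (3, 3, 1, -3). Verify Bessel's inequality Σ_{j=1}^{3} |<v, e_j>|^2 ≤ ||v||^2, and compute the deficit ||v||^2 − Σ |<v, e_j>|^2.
Σ |<v, e_j>|^2 = 587/29; ||v||^2 = 28; deficit = 225/29

Write each e_j = u_j / sqrt(<u_j, u_j>) where u_j is the displayed integer vector. Then <v, e_j> = <v, u_j> / sqrt(<u_j, u_j>), so |<v, e_j>|^2 = <v, u_j>^2 / <u_j, u_j>.
Coefficients: <v, e_1> = 8/sqrt(6), <v, e_2> = 28/sqrt(210), <v, e_3> = 77/sqrt(1015).
Square and sum: Σ |<v, e_j>|^2 = 587/29.
Compute ||v||^2 = v·v = 28.
Deficit = 28 − 587/29 = 225/29 ≥ 0, confirming Bessel's inequality. (The deficit equals ||v − Σ <v,e_j> e_j||^2, the squared distance from v to span{e_j}.)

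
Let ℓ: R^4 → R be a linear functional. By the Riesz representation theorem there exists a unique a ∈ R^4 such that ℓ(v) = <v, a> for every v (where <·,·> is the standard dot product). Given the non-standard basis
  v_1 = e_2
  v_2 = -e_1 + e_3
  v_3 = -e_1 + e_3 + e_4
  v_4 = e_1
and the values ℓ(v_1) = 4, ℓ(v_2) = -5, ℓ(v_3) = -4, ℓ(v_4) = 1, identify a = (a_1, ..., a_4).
a = (1, 4, -4, 1)

Write a = (a_1, ..., a_4) in the standard basis. For each basis vector v_i, ℓ(v_i) = <v_i, a> is a linear equation in the a_j's. Collect the n equations into a matrix system V a = ℓ, where row i of V is v_i (expressed in the standard basis). Since V is invertible (lower-triangular with 1s on the diagonal, up to permutation), solve by back-substitution:
  V =
[[0, 1, 0, 0],
 [-1, 0, 1, 0],
 [-1, 0, 1, 1],
 [1, 0, 0, 0]]
  V a = (4, -5, -4, 1)
Solving gives a = (1, 4, -4, 1).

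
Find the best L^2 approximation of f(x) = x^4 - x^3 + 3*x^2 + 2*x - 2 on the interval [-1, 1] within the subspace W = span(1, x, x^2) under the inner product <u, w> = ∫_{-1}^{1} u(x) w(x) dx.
g(x) = 27*x^2/7 + 7*x/5 - 73/35

The best approximation g ∈ W is the orthogonal projection of f onto W. Writing g = a_0 + a_1 x + a_2 x^2, the coefficients solve the normal equations G · a = b where
  G_{ij} = <φ_i, φ_j> and b_i = <f, φ_i>, with φ_0 = 1, φ_1 = x, φ_2 = x^2.
G =
  [2, 0, 2/3]
  [0, 2/3, 0]
  [2/3, 0, 2/5],
b = (-8/5, 14/15, 16/105).
Solving gives a_0 = -73/35, a_1 = 7/5, a_2 = 27/7, so
  g(x) = 27*x^2/7 + 7*x/5 - 73/35.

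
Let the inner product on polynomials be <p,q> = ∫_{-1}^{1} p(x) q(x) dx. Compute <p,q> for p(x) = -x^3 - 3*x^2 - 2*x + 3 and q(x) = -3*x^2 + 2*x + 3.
<p,q> = 92/15

Expand the product: p(x)·q(x) = 3*x^5 + 7*x^4 - 3*x^3 - 22*x^2 + 9.
∫_{-1}^{1} of each monomial x^k gives [2/(k+1) if k even, 0 if k odd]. Integrating term-by-term (or equivalently evaluating the antiderivative F(x) = x^6/2 + 7*x^5/5 - 3*x^4/4 - 22*x^3/3 + 9*x at the endpoints):
  F(1) − F(−1) = 169/60 − (-199/60) = 92/15.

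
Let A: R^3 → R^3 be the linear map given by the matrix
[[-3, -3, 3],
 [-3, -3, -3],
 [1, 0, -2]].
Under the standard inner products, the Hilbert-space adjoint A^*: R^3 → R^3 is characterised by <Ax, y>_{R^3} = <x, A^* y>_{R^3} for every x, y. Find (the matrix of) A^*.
A^* = A^T =
[[-3, -3, 1],
 [-3, -3, 0],
 [3, -3, -2]]

For real matrices with standard dot products, the defining identity <Ax, y> = <x, A^* y> gives (Ax)^T y = x^T (A^*) y, i.e. x^T A^T y = x^T (A^*) y. Since this holds for all x, y, we must have A^* = A^T. Therefore
A^* =
[[-3, -3, 1],
 [-3, -3, 0],
 [3, -3, -2]].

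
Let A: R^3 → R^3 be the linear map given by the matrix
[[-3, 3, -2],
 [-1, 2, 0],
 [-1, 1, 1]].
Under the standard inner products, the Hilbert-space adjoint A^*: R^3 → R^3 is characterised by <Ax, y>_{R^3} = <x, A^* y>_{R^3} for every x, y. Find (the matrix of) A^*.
A^* = A^T =
[[-3, -1, -1],
 [3, 2, 1],
 [-2, 0, 1]]

For real matrices with standard dot products, the defining identity <Ax, y> = <x, A^* y> gives (Ax)^T y = x^T (A^*) y, i.e. x^T A^T y = x^T (A^*) y. Since this holds for all x, y, we must have A^* = A^T. Therefore
A^* =
[[-3, -1, -1],
 [3, 2, 1],
 [-2, 0, 1]].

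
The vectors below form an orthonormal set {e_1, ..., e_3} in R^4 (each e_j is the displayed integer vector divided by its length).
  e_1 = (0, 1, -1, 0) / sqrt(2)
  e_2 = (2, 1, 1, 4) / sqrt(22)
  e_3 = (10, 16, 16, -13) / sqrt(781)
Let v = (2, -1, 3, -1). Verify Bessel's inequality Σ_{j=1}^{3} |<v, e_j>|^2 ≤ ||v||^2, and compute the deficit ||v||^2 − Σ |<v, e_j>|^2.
Σ |<v, e_j>|^2 = 965/71; ||v||^2 = 15; deficit = 100/71

Write each e_j = u_j / sqrt(<u_j, u_j>) where u_j is the displayed integer vector. Then <v, e_j> = <v, u_j> / sqrt(<u_j, u_j>), so |<v, e_j>|^2 = <v, u_j>^2 / <u_j, u_j>.
Coefficients: <v, e_1> = -4/sqrt(2), <v, e_2> = 2/sqrt(22), <v, e_3> = 65/sqrt(781).
Square and sum: Σ |<v, e_j>|^2 = 965/71.
Compute ||v||^2 = v·v = 15.
Deficit = 15 − 965/71 = 100/71 ≥ 0, confirming Bessel's inequality. (The deficit equals ||v − Σ <v,e_j> e_j||^2, the squared distance from v to span{e_j}.)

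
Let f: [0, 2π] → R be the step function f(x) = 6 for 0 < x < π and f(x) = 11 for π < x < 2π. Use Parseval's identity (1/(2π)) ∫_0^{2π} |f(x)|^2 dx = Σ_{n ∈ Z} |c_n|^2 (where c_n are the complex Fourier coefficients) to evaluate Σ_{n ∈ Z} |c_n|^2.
Σ |c_n|^2 = 157/2

Parseval equates the L^2 energy of f (normalised by 1/(2π)) with the ℓ^2 sum of its Fourier coefficients: (1/(2π)) ∫_0^{2π} |f|^2 = Σ |c_n|^2.
Compute the left side: (1/(2π)) [∫_0^π 6^2 dx + ∫_π^{2π} 11^2 dx] = (1/(2π)) · (36π + 121π) = (36 + 121)/2 = 157/2.
So Σ_{n ∈ Z} |c_n|^2 = 157/2.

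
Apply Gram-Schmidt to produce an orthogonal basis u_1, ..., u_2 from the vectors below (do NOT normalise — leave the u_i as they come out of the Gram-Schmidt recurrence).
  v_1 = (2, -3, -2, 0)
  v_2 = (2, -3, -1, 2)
Orthogonal basis:
  u_1 = (2, -3, -2, 0)
  u_2 = (4/17, -6/17, 13/17, 2)

Apply the Gram-Schmidt recurrence
  u_1 = v_1
  u_i = v_i − Σ_{j<i} ((v_i · u_j) / (u_j · u_j)) · u_j.

Step by step this gives:
  u_1 = (2, -3, -2, 0)
  u_2 = (4/17, -6/17, 13/17, 2)

Orthogonality check:
  u_2 · u_1 = 0 (should be 0)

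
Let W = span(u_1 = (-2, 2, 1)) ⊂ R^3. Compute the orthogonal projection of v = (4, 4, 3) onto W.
proj_W(v) = (-2/3, 2/3, 1/3)

Set up U = [u_1 | ... | u_1] ∈ R^(3×1). The projector onto W = col(U) is P = U (U^T U)^(-1) U^T.
Compute U^T U =
  [9],
and U^T v = (3).
Solve U^T U · c = U^T v for the coefficients: c = (1/3). The projection is proj_W(v) = U c.
Check: (v - proj_W(v)) · u_1 = 0  (should be 0).
Result: proj_W(v) = (-2/3, 2/3, 1/3).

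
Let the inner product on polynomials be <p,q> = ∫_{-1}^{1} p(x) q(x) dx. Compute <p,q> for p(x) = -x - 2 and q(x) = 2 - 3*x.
<p,q> = -6

Expand the product: p(x)·q(x) = 3*x^2 + 4*x - 4.
∫_{-1}^{1} of each monomial x^k gives [2/(k+1) if k even, 0 if k odd]. Integrating term-by-term (or equivalently evaluating the antiderivative F(x) = x^3 + 2*x^2 - 4*x at the endpoints):
  F(1) − F(−1) = -1 − (5) = -6.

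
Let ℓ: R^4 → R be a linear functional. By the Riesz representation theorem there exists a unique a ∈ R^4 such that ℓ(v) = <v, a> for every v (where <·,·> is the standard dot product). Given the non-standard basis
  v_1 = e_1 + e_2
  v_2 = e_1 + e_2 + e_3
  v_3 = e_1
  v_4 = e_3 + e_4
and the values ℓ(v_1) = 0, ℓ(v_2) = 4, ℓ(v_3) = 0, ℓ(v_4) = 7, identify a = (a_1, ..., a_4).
a = (0, 0, 4, 3)

Write a = (a_1, ..., a_4) in the standard basis. For each basis vector v_i, ℓ(v_i) = <v_i, a> is a linear equation in the a_j's. Collect the n equations into a matrix system V a = ℓ, where row i of V is v_i (expressed in the standard basis). Since V is invertible (lower-triangular with 1s on the diagonal, up to permutation), solve by back-substitution:
  V =
[[1, 1, 0, 0],
 [1, 1, 1, 0],
 [1, 0, 0, 0],
 [0, 0, 1, 1]]
  V a = (0, 4, 0, 7)
Solving gives a = (0, 0, 4, 3).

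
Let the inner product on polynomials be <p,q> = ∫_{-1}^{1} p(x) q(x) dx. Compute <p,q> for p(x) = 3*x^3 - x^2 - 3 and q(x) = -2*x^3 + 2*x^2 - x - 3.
<p,q> = 86/7

Expand the product: p(x)·q(x) = -6*x^6 + 8*x^5 - 5*x^4 - 2*x^3 - 3*x^2 + 3*x + 9.
∫_{-1}^{1} of each monomial x^k gives [2/(k+1) if k even, 0 if k odd]. Integrating term-by-term (or equivalently evaluating the antiderivative F(x) = -6*x^7/7 + 4*x^6/3 - x^5 - x^4/2 - x^3 + 3*x^2/2 + 9*x at the endpoints):
  F(1) − F(−1) = 178/21 − (-80/21) = 86/7.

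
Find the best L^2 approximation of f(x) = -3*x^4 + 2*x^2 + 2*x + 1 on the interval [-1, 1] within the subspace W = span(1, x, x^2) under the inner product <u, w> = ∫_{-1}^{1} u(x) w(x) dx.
g(x) = -4*x^2/7 + 2*x + 44/35

The best approximation g ∈ W is the orthogonal projection of f onto W. Writing g = a_0 + a_1 x + a_2 x^2, the coefficients solve the normal equations G · a = b where
  G_{ij} = <φ_i, φ_j> and b_i = <f, φ_i>, with φ_0 = 1, φ_1 = x, φ_2 = x^2.
G =
  [2, 0, 2/3]
  [0, 2/3, 0]
  [2/3, 0, 2/5],
b = (32/15, 4/3, 64/105).
Solving gives a_0 = 44/35, a_1 = 2, a_2 = -4/7, so
  g(x) = -4*x^2/7 + 2*x + 44/35.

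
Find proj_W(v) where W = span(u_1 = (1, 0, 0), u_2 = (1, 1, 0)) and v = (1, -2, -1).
proj_W(v) = (1, -2, 0)

Set up U = [u_1 | ... | u_2] ∈ R^(3×2). The projector onto W = col(U) is P = U (U^T U)^(-1) U^T.
Compute U^T U =
  [1, 1]
  [1, 2],
and U^T v = (1, -1).
Solve U^T U · c = U^T v for the coefficients: c = (3, -2). The projection is proj_W(v) = U c.
Check: (v - proj_W(v)) · u_1 = 0  (should be 0).
Check: (v - proj_W(v)) · u_2 = 0  (should be 0).
Result: proj_W(v) = (1, -2, 0).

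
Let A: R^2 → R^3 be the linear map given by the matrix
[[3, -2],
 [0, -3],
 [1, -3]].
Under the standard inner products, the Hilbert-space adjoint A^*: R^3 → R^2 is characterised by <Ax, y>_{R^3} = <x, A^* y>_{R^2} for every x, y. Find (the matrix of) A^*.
A^* = A^T =
[[3, 0, 1],
 [-2, -3, -3]]

For real matrices with standard dot products, the defining identity <Ax, y> = <x, A^* y> gives (Ax)^T y = x^T (A^*) y, i.e. x^T A^T y = x^T (A^*) y. Since this holds for all x, y, we must have A^* = A^T. Therefore
A^* =
[[3, 0, 1],
 [-2, -3, -3]].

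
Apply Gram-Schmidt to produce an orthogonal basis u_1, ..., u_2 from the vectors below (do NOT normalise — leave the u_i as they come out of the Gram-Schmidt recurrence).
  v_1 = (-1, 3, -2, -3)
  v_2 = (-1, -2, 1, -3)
Orthogonal basis:
  u_1 = (-1, 3, -2, -3)
  u_2 = (-21/23, -52/23, 27/23, -63/23)

Apply the Gram-Schmidt recurrence
  u_1 = v_1
  u_i = v_i − Σ_{j<i} ((v_i · u_j) / (u_j · u_j)) · u_j.

Step by step this gives:
  u_1 = (-1, 3, -2, -3)
  u_2 = (-21/23, -52/23, 27/23, -63/23)

Orthogonality check:
  u_2 · u_1 = 0 (should be 0)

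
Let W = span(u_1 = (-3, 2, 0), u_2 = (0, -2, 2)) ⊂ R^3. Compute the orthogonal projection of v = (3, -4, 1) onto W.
proj_W(v) = (36/11, -79/22, 31/22)

Set up U = [u_1 | ... | u_2] ∈ R^(3×2). The projector onto W = col(U) is P = U (U^T U)^(-1) U^T.
Compute U^T U =
  [13, -4]
  [-4, 8],
and U^T v = (-17, 10).
Solve U^T U · c = U^T v for the coefficients: c = (-12/11, 31/44). The projection is proj_W(v) = U c.
Check: (v - proj_W(v)) · u_1 = 0  (should be 0).
Check: (v - proj_W(v)) · u_2 = 0  (should be 0).
Result: proj_W(v) = (36/11, -79/22, 31/22).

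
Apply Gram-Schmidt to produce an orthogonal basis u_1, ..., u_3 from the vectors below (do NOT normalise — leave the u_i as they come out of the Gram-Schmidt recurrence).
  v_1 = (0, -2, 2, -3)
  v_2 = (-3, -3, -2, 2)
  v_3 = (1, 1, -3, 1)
Orthogonal basis:
  u_1 = (0, -2, 2, -3)
  u_2 = (-3, -59/17, -26/17, 22/17)
  u_3 = (66/71, -80/213, -371/213, -194/213)

Apply the Gram-Schmidt recurrence
  u_1 = v_1
  u_i = v_i − Σ_{j<i} ((v_i · u_j) / (u_j · u_j)) · u_j.

Step by step this gives:
  u_1 = (0, -2, 2, -3)
  u_2 = (-3, -59/17, -26/17, 22/17)
  u_3 = (66/71, -80/213, -371/213, -194/213)

Orthogonality check:
  u_2 · u_1 = 0 (should be 0)
  u_3 · u_1 = 0 (should be 0)
  u_3 · u_2 = 0 (should be 0)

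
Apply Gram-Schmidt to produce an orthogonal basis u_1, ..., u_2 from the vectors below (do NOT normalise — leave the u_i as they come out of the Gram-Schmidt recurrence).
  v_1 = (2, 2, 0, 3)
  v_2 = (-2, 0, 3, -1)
Orthogonal basis:
  u_1 = (2, 2, 0, 3)
  u_2 = (-20/17, 14/17, 3, 4/17)

Apply the Gram-Schmidt recurrence
  u_1 = v_1
  u_i = v_i − Σ_{j<i} ((v_i · u_j) / (u_j · u_j)) · u_j.

Step by step this gives:
  u_1 = (2, 2, 0, 3)
  u_2 = (-20/17, 14/17, 3, 4/17)

Orthogonality check:
  u_2 · u_1 = 0 (should be 0)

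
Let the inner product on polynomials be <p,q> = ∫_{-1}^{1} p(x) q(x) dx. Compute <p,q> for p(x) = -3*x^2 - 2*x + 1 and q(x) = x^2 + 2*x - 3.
<p,q> = -16/5

Expand the product: p(x)·q(x) = -3*x^4 - 8*x^3 + 6*x^2 + 8*x - 3.
∫_{-1}^{1} of each monomial x^k gives [2/(k+1) if k even, 0 if k odd]. Integrating term-by-term (or equivalently evaluating the antiderivative F(x) = -3*x^5/5 - 2*x^4 + 2*x^3 + 4*x^2 - 3*x at the endpoints):
  F(1) − F(−1) = 2/5 − (18/5) = -16/5.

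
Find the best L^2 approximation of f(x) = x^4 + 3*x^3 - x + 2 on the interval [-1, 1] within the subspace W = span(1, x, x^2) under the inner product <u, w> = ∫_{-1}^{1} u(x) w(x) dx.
g(x) = 6*x^2/7 + 4*x/5 + 67/35

The best approximation g ∈ W is the orthogonal projection of f onto W. Writing g = a_0 + a_1 x + a_2 x^2, the coefficients solve the normal equations G · a = b where
  G_{ij} = <φ_i, φ_j> and b_i = <f, φ_i>, with φ_0 = 1, φ_1 = x, φ_2 = x^2.
G =
  [2, 0, 2/3]
  [0, 2/3, 0]
  [2/3, 0, 2/5],
b = (22/5, 8/15, 34/21).
Solving gives a_0 = 67/35, a_1 = 4/5, a_2 = 6/7, so
  g(x) = 6*x^2/7 + 4*x/5 + 67/35.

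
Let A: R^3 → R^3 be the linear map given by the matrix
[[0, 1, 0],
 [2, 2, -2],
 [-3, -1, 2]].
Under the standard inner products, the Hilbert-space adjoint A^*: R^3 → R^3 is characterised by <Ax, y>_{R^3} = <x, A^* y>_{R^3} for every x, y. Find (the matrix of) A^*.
A^* = A^T =
[[0, 2, -3],
 [1, 2, -1],
 [0, -2, 2]]

For real matrices with standard dot products, the defining identity <Ax, y> = <x, A^* y> gives (Ax)^T y = x^T (A^*) y, i.e. x^T A^T y = x^T (A^*) y. Since this holds for all x, y, we must have A^* = A^T. Therefore
A^* =
[[0, 2, -3],
 [1, 2, -1],
 [0, -2, 2]].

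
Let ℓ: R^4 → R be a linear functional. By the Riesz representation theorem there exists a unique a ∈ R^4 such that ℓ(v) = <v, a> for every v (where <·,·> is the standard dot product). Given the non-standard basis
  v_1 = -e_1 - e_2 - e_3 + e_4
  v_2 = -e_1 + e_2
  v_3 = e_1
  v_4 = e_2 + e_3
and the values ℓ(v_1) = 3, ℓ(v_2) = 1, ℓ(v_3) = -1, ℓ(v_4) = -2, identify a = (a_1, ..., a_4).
a = (-1, 0, -2, 0)

Write a = (a_1, ..., a_4) in the standard basis. For each basis vector v_i, ℓ(v_i) = <v_i, a> is a linear equation in the a_j's. Collect the n equations into a matrix system V a = ℓ, where row i of V is v_i (expressed in the standard basis). Since V is invertible (lower-triangular with 1s on the diagonal, up to permutation), solve by back-substitution:
  V =
[[-1, -1, -1, 1],
 [-1, 1, 0, 0],
 [1, 0, 0, 0],
 [0, 1, 1, 0]]
  V a = (3, 1, -1, -2)
Solving gives a = (-1, 0, -2, 0).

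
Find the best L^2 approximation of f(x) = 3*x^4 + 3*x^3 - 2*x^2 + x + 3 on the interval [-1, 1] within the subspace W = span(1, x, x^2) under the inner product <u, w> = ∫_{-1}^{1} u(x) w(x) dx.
g(x) = 4*x^2/7 + 14*x/5 + 96/35

The best approximation g ∈ W is the orthogonal projection of f onto W. Writing g = a_0 + a_1 x + a_2 x^2, the coefficients solve the normal equations G · a = b where
  G_{ij} = <φ_i, φ_j> and b_i = <f, φ_i>, with φ_0 = 1, φ_1 = x, φ_2 = x^2.
G =
  [2, 0, 2/3]
  [0, 2/3, 0]
  [2/3, 0, 2/5],
b = (88/15, 28/15, 72/35).
Solving gives a_0 = 96/35, a_1 = 14/5, a_2 = 4/7, so
  g(x) = 4*x^2/7 + 14*x/5 + 96/35.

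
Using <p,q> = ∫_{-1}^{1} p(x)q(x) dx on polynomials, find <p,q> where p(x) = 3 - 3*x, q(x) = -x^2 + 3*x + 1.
<p,q> = -2

Expand the product: p(x)·q(x) = 3*x^3 - 12*x^2 + 6*x + 3.
∫_{-1}^{1} of each monomial x^k gives [2/(k+1) if k even, 0 if k odd]. Integrating term-by-term (or equivalently evaluating the antiderivative F(x) = 3*x^4/4 - 4*x^3 + 3*x^2 + 3*x at the endpoints):
  F(1) − F(−1) = 11/4 − (19/4) = -2.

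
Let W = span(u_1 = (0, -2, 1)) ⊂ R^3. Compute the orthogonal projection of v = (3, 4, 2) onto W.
proj_W(v) = (0, 12/5, -6/5)

Set up U = [u_1 | ... | u_1] ∈ R^(3×1). The projector onto W = col(U) is P = U (U^T U)^(-1) U^T.
Compute U^T U =
  [5],
and U^T v = (-6).
Solve U^T U · c = U^T v for the coefficients: c = (-6/5). The projection is proj_W(v) = U c.
Check: (v - proj_W(v)) · u_1 = 0  (should be 0).
Result: proj_W(v) = (0, 12/5, -6/5).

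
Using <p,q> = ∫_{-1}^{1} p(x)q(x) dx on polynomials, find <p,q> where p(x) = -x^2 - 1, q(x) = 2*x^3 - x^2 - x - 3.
<p,q> = 136/15

Expand the product: p(x)·q(x) = -2*x^5 + x^4 - x^3 + 4*x^2 + x + 3.
∫_{-1}^{1} of each monomial x^k gives [2/(k+1) if k even, 0 if k odd]. Integrating term-by-term (or equivalently evaluating the antiderivative F(x) = -x^6/3 + x^5/5 - x^4/4 + 4*x^3/3 + x^2/2 + 3*x at the endpoints):
  F(1) − F(−1) = 89/20 − (-277/60) = 136/15.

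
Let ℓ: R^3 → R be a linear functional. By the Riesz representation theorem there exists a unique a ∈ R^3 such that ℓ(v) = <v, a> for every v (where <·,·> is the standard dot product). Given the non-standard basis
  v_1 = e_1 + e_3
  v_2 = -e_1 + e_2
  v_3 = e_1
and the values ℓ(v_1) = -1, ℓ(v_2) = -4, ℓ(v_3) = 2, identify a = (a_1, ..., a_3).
a = (2, -2, -3)

Write a = (a_1, ..., a_3) in the standard basis. For each basis vector v_i, ℓ(v_i) = <v_i, a> is a linear equation in the a_j's. Collect the n equations into a matrix system V a = ℓ, where row i of V is v_i (expressed in the standard basis). Since V is invertible (lower-triangular with 1s on the diagonal, up to permutation), solve by back-substitution:
  V =
[[1, 0, 1],
 [-1, 1, 0],
 [1, 0, 0]]
  V a = (-1, -4, 2)
Solving gives a = (2, -2, -3).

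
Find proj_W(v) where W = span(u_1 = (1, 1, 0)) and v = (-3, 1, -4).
proj_W(v) = (-1, -1, 0)

Set up U = [u_1 | ... | u_1] ∈ R^(3×1). The projector onto W = col(U) is P = U (U^T U)^(-1) U^T.
Compute U^T U =
  [2],
and U^T v = (-2).
Solve U^T U · c = U^T v for the coefficients: c = (-1). The projection is proj_W(v) = U c.
Check: (v - proj_W(v)) · u_1 = 0  (should be 0).
Result: proj_W(v) = (-1, -1, 0).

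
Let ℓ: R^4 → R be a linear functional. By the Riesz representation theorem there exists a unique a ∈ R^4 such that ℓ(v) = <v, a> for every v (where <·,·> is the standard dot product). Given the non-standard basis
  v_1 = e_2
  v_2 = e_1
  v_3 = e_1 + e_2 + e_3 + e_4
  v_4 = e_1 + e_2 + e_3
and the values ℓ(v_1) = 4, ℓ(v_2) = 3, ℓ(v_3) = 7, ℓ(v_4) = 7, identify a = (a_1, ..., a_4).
a = (3, 4, 0, 0)

Write a = (a_1, ..., a_4) in the standard basis. For each basis vector v_i, ℓ(v_i) = <v_i, a> is a linear equation in the a_j's. Collect the n equations into a matrix system V a = ℓ, where row i of V is v_i (expressed in the standard basis). Since V is invertible (lower-triangular with 1s on the diagonal, up to permutation), solve by back-substitution:
  V =
[[0, 1, 0, 0],
 [1, 0, 0, 0],
 [1, 1, 1, 1],
 [1, 1, 1, 0]]
  V a = (4, 3, 7, 7)
Solving gives a = (3, 4, 0, 0).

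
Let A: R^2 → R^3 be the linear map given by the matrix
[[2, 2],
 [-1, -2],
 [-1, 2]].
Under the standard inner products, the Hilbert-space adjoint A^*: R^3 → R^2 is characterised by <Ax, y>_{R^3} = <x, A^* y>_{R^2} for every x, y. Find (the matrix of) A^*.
A^* = A^T =
[[2, -1, -1],
 [2, -2, 2]]

For real matrices with standard dot products, the defining identity <Ax, y> = <x, A^* y> gives (Ax)^T y = x^T (A^*) y, i.e. x^T A^T y = x^T (A^*) y. Since this holds for all x, y, we must have A^* = A^T. Therefore
A^* =
[[2, -1, -1],
 [2, -2, 2]].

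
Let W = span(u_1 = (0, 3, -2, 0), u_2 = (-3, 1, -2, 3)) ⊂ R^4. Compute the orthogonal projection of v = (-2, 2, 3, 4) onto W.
proj_W(v) = (-273/125, -56/125, -84/125, 273/125)

Set up U = [u_1 | ... | u_2] ∈ R^(4×2). The projector onto W = col(U) is P = U (U^T U)^(-1) U^T.
Compute U^T U =
  [13, 7]
  [7, 23],
and U^T v = (0, 14).
Solve U^T U · c = U^T v for the coefficients: c = (-49/125, 91/125). The projection is proj_W(v) = U c.
Check: (v - proj_W(v)) · u_1 = 0  (should be 0).
Check: (v - proj_W(v)) · u_2 = 0  (should be 0).
Result: proj_W(v) = (-273/125, -56/125, -84/125, 273/125).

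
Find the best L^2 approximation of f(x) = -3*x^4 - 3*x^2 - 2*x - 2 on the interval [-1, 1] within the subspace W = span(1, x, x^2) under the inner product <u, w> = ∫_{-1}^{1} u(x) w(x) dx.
g(x) = -39*x^2/7 - 2*x - 61/35

The best approximation g ∈ W is the orthogonal projection of f onto W. Writing g = a_0 + a_1 x + a_2 x^2, the coefficients solve the normal equations G · a = b where
  G_{ij} = <φ_i, φ_j> and b_i = <f, φ_i>, with φ_0 = 1, φ_1 = x, φ_2 = x^2.
G =
  [2, 0, 2/3]
  [0, 2/3, 0]
  [2/3, 0, 2/5],
b = (-36/5, -4/3, -356/105).
Solving gives a_0 = -61/35, a_1 = -2, a_2 = -39/7, so
  g(x) = -39*x^2/7 - 2*x - 61/35.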